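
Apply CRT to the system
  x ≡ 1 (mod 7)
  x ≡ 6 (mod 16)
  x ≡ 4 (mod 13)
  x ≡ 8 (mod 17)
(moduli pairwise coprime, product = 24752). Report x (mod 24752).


Product of moduli M = 7 · 16 · 13 · 17 = 24752.
Merge one congruence at a time:
  Start: x ≡ 1 (mod 7).
  Combine with x ≡ 6 (mod 16); new modulus lcm = 112.
    Write x = 1 + 7·t and substitute into x ≡ 6 (mod 16): 7·t ≡ 6 − 1 = 5 (mod 16).
    The inverse of 7 mod 16 is 7 (since 7·7 = 49 = 3·16 + 1), so t ≡ 7·5 = 35 ≡ 3 (mod 16).
    Then x = 1 + 7·3 = 22, valid modulo lcm(7, 16) = 112: x ≡ 22 (mod 112).
  Combine with x ≡ 4 (mod 13); new modulus lcm = 1456.
    Write x = 22 + 112·t and substitute into x ≡ 4 (mod 13): 112·t ≡ 4 − 22 = -18 (mod 13).
    Reduce coefficients mod 13: 8·t ≡ 8 (mod 13).
    The inverse of 8 mod 13 is 5 (since 8·5 = 40 = 3·13 + 1), so t ≡ 5·8 = 40 ≡ 1 (mod 13).
    Then x = 22 + 112·1 = 134, valid modulo lcm(112, 13) = 1456: x ≡ 134 (mod 1456).
  Combine with x ≡ 8 (mod 17); new modulus lcm = 24752.
    Write x = 134 + 1456·t and substitute into x ≡ 8 (mod 17): 1456·t ≡ 8 − 134 = -126 (mod 17).
    Reduce coefficients mod 17: 11·t ≡ 10 (mod 17).
    The inverse of 11 mod 17 is 14 (since 11·14 = 154 = 9·17 + 1), so t ≡ 14·10 = 140 ≡ 4 (mod 17).
    Then x = 134 + 1456·4 = 5958, valid modulo lcm(1456, 17) = 24752: x ≡ 5958 (mod 24752).
Verify against each original: 5958 mod 7 = 1, 5958 mod 16 = 6, 5958 mod 13 = 4, 5958 mod 17 = 8.

x ≡ 5958 (mod 24752).


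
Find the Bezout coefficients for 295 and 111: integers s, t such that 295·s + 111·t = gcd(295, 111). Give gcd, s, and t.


Euclidean algorithm on (295, 111) — divide until remainder is 0:
  295 = 2 · 111 + 73
  111 = 1 · 73 + 38
  73 = 1 · 38 + 35
  38 = 1 · 35 + 3
  35 = 11 · 3 + 2
  3 = 1 · 2 + 1
  2 = 2 · 1 + 0
gcd(295, 111) = 1.
Track Bezout coefficients alongside the remainders: start with r₀ = 295 = a·1 + b·0 (s = 1, t = 0) and r₁ = 111 = a·0 + b·1 (s = 0, t = 1); each new remainder r_{k+1} = r_{k-1} − q_k·r_k inherits s_{k+1} = s_{k-1} − q_k·s_k, t_{k+1} = t_{k-1} − q_k·t_k, so r_k = a·s_k + b·t_k at every step:
  q = 2: r = 73, s = 1 − 2·0 = 1, t = 0 − 2·1 = -2  (check: 295·1 + 111·(-2) = 73)
  q = 1: r = 38, s = 0 − 1·1 = -1, t = 1 − 1·(-2) = 3  (check: 295·(-1) + 111·3 = 38)
  q = 1: r = 35, s = 1 − 1·(-1) = 2, t = -2 − 1·3 = -5  (check: 295·2 + 111·(-5) = 35)
  q = 1: r = 3, s = -1 − 1·2 = -3, t = 3 − 1·(-5) = 8  (check: 295·(-3) + 111·8 = 3)
  q = 11: r = 2, s = 2 − 11·(-3) = 35, t = -5 − 11·8 = -93  (check: 295·35 + 111·(-93) = 2)
  q = 1: r = 1, s = -3 − 1·35 = -38, t = 8 − 1·(-93) = 101  (check: 295·(-38) + 111·101 = 1)
The row with r = 1 (the gcd) gives the Bezout coefficients s = -38, t = 101.
Result: 295 · (-38) + 111 · (101) = 1.

gcd(295, 111) = 1; s = -38, t = 101 (check: 295·(-38) + 111·101 = 1).


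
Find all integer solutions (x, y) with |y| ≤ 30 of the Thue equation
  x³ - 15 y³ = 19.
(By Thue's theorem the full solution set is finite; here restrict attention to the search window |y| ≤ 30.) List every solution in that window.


The equation is x³ - 15y³ = 19. For fixed y, x³ = 15·y³ + 19, so a solution requires the RHS to be a perfect cube.
Strategy: iterate y from -30 to 30, compute RHS = 15·y³ + 19, and check whether it is a (positive or negative) perfect cube.
Check small values of y:
  y = 0: RHS = 19 is not a perfect cube.
  y = 1: RHS = 34 is not a perfect cube.
  y = -1: RHS = 4 is not a perfect cube.
  y = 2: RHS = 139 is not a perfect cube.
  y = -2: RHS = -101 is not a perfect cube.
  y = 3: RHS = 424 is not a perfect cube.
  y = -3: RHS = -386 is not a perfect cube.
Continuing the search up to |y| = 30 finds no solutions either.
No (x, y) in the scanned range satisfies the equation.

No integer solutions with |y| ≤ 30.


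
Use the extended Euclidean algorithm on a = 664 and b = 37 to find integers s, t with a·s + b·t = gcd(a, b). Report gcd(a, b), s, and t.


Euclidean algorithm on (664, 37) — divide until remainder is 0:
  664 = 17 · 37 + 35
  37 = 1 · 35 + 2
  35 = 17 · 2 + 1
  2 = 2 · 1 + 0
gcd(664, 37) = 1.
Track Bezout coefficients alongside the remainders: start with r₀ = 664 = a·1 + b·0 (s = 1, t = 0) and r₁ = 37 = a·0 + b·1 (s = 0, t = 1); each new remainder r_{k+1} = r_{k-1} − q_k·r_k inherits s_{k+1} = s_{k-1} − q_k·s_k, t_{k+1} = t_{k-1} − q_k·t_k, so r_k = a·s_k + b·t_k at every step:
  q = 17: r = 35, s = 1 − 17·0 = 1, t = 0 − 17·1 = -17  (check: 664·1 + 37·(-17) = 35)
  q = 1: r = 2, s = 0 − 1·1 = -1, t = 1 − 1·(-17) = 18  (check: 664·(-1) + 37·18 = 2)
  q = 17: r = 1, s = 1 − 17·(-1) = 18, t = -17 − 17·18 = -323  (check: 664·18 + 37·(-323) = 1)
The row with r = 1 (the gcd) gives the Bezout coefficients s = 18, t = -323.
Result: 664 · (18) + 37 · (-323) = 1.

gcd(664, 37) = 1; s = 18, t = -323 (check: 664·18 + 37·(-323) = 1).


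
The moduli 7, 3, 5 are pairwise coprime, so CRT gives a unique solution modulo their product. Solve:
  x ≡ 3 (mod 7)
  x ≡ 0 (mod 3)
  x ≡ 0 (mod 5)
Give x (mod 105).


Moduli 7, 3, 5 are pairwise coprime; by CRT there is a unique solution modulo M = 7 · 3 · 5 = 105.
Solve pairwise, accumulating the modulus:
  Start with x ≡ 3 (mod 7).
  Combine with x ≡ 0 (mod 3): since gcd(7, 3) = 1, we get a unique residue mod 21.
    Write x = 3 + 7·t and substitute into x ≡ 0 (mod 3): 7·t ≡ 0 − 3 = -3 (mod 3).
    Reduce coefficients mod 3: 1·t ≡ 0 (mod 3).
    So t ≡ 0 (mod 3).
    Then x = 3 + 7·0 = 3, valid modulo lcm(7, 3) = 21: x ≡ 3 (mod 21).
  Combine with x ≡ 0 (mod 5): since gcd(21, 5) = 1, we get a unique residue mod 105.
    Write x = 3 + 21·t and substitute into x ≡ 0 (mod 5): 21·t ≡ 0 − 3 = -3 (mod 5).
    Reduce coefficients mod 5: 1·t ≡ 2 (mod 5).
    So t ≡ 2 (mod 5).
    Then x = 3 + 21·2 = 45, valid modulo lcm(21, 5) = 105: x ≡ 45 (mod 105).
Verify: 45 mod 7 = 3 ✓, 45 mod 3 = 0 ✓, 45 mod 5 = 0 ✓.

x ≡ 45 (mod 105).


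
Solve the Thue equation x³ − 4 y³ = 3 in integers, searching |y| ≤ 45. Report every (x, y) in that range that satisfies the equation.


The equation is x³ - 4y³ = 3. For fixed y, x³ = 4·y³ + 3, so a solution requires the RHS to be a perfect cube.
Strategy: iterate y from -45 to 45, compute RHS = 4·y³ + 3, and check whether it is a (positive or negative) perfect cube.
Check small values of y:
  y = 0: RHS = 3 is not a perfect cube.
  y = 1: RHS = 7 is not a perfect cube.
  y = -1: RHS = -1 = (-1)³ ⇒ x = -1 works.
  y = 2: RHS = 35 is not a perfect cube.
  y = -2: RHS = -29 is not a perfect cube.
  y = 3: RHS = 111 is not a perfect cube.
  y = -3: RHS = -105 is not a perfect cube.
Continuing the search up to |y| = 45 finds no further solutions beyond those listed.
Collected solutions: (-1, -1).

Solutions (with |y| ≤ 45): (-1, -1).


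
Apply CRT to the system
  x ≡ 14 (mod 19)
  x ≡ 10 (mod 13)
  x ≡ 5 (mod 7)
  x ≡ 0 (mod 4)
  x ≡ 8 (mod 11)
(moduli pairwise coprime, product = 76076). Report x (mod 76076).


Product of moduli M = 19 · 13 · 7 · 4 · 11 = 76076.
Merge one congruence at a time:
  Start: x ≡ 14 (mod 19).
  Combine with x ≡ 10 (mod 13); new modulus lcm = 247.
    Write x = 14 + 19·t and substitute into x ≡ 10 (mod 13): 19·t ≡ 10 − 14 = -4 (mod 13).
    Reduce coefficients mod 13: 6·t ≡ 9 (mod 13).
    The inverse of 6 mod 13 is 11 (since 6·11 = 66 = 5·13 + 1), so t ≡ 11·9 = 99 ≡ 8 (mod 13).
    Then x = 14 + 19·8 = 166, valid modulo lcm(19, 13) = 247: x ≡ 166 (mod 247).
  Combine with x ≡ 5 (mod 7); new modulus lcm = 1729.
    Write x = 166 + 247·t and substitute into x ≡ 5 (mod 7): 247·t ≡ 5 − 166 = -161 (mod 7).
    Reduce coefficients mod 7: 2·t ≡ 0 (mod 7).
    The inverse of 2 mod 7 is 4 (since 2·4 = 8 = 1·7 + 1), so t ≡ 4·0 = 0 ≡ 0 (mod 7).
    Then x = 166 + 247·0 = 166, valid modulo lcm(247, 7) = 1729: x ≡ 166 (mod 1729).
  Combine with x ≡ 0 (mod 4); new modulus lcm = 6916.
    Write x = 166 + 1729·t and substitute into x ≡ 0 (mod 4): 1729·t ≡ 0 − 166 = -166 (mod 4).
    Reduce coefficients mod 4: 1·t ≡ 2 (mod 4).
    So t ≡ 2 (mod 4).
    Then x = 166 + 1729·2 = 3624, valid modulo lcm(1729, 4) = 6916: x ≡ 3624 (mod 6916).
  Combine with x ≡ 8 (mod 11); new modulus lcm = 76076.
    Write x = 3624 + 6916·t and substitute into x ≡ 8 (mod 11): 6916·t ≡ 8 − 3624 = -3616 (mod 11).
    Reduce coefficients mod 11: 8·t ≡ 3 (mod 11).
    The inverse of 8 mod 11 is 7 (since 8·7 = 56 = 5·11 + 1), so t ≡ 7·3 = 21 ≡ 10 (mod 11).
    Then x = 3624 + 6916·10 = 72784, valid modulo lcm(6916, 11) = 76076: x ≡ 72784 (mod 76076).
Verify against each original: 72784 mod 19 = 14, 72784 mod 13 = 10, 72784 mod 7 = 5, 72784 mod 4 = 0, 72784 mod 11 = 8.

x ≡ 72784 (mod 76076).


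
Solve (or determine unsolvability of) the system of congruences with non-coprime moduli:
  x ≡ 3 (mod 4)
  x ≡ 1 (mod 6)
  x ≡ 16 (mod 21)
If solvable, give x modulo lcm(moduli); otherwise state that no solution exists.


Moduli 4, 6, 21 are not pairwise coprime, so CRT works modulo lcm(m_i) when all pairwise compatibility conditions hold.
Pairwise compatibility: gcd(m_i, m_j) must divide a_i - a_j for every pair.
Merge one congruence at a time:
  Start: x ≡ 3 (mod 4).
  Combine with x ≡ 1 (mod 6): gcd(4, 6) = 2; 1 - 3 = -2, which IS divisible by 2, so compatible.
    Write x = 3 + 4·t and substitute into x ≡ 1 (mod 6): 4·t ≡ 1 − 3 = -2 (mod 6).
    Divide the congruence (and modulus) by g = 2: 2·t ≡ -1 (mod 3).
    Reduce coefficients mod 3: 2·t ≡ 2 (mod 3).
    The inverse of 2 mod 3 is 2 (since 2·2 = 4 = 1·3 + 1), so t ≡ 2·2 = 4 ≡ 1 (mod 3).
    Then x = 3 + 4·1 = 7, valid modulo lcm(4, 6) = 12: x ≡ 7 (mod 12).
  Combine with x ≡ 16 (mod 21): gcd(12, 21) = 3; 16 - 7 = 9, which IS divisible by 3, so compatible.
    Write x = 7 + 12·t and substitute into x ≡ 16 (mod 21): 12·t ≡ 16 − 7 = 9 (mod 21).
    Divide the congruence (and modulus) by g = 3: 4·t ≡ 3 (mod 7).
    The inverse of 4 mod 7 is 2 (since 4·2 = 8 = 1·7 + 1), so t ≡ 2·3 = 6 ≡ 6 (mod 7).
    Then x = 7 + 12·6 = 79, valid modulo lcm(12, 21) = 84: x ≡ 79 (mod 84).
Verify: 79 mod 4 = 3, 79 mod 6 = 1, 79 mod 21 = 16.

x ≡ 79 (mod 84).


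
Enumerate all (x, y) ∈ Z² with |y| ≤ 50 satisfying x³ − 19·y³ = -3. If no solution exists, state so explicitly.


The equation is x³ - 19y³ = -3. For fixed y, x³ = 19·y³ − 3, so a solution requires the RHS to be a perfect cube.
Strategy: iterate y from -50 to 50, compute RHS = 19·y³ − 3, and check whether it is a (positive or negative) perfect cube.
Check small values of y:
  y = 0: RHS = -3 is not a perfect cube.
  y = 1: RHS = 16 is not a perfect cube.
  y = -1: RHS = -22 is not a perfect cube.
  y = 2: RHS = 149 is not a perfect cube.
  y = -2: RHS = -155 is not a perfect cube.
  y = 3: RHS = 510 is not a perfect cube.
  y = -3: RHS = -516 is not a perfect cube.
Continuing the search up to |y| = 50 finds no solutions either.
No (x, y) in the scanned range satisfies the equation.

No integer solutions with |y| ≤ 50.


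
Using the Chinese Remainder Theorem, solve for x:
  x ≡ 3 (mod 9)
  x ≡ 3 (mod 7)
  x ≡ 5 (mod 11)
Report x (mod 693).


Moduli 9, 7, 11 are pairwise coprime; by CRT there is a unique solution modulo M = 9 · 7 · 11 = 693.
Solve pairwise, accumulating the modulus:
  Start with x ≡ 3 (mod 9).
  Combine with x ≡ 3 (mod 7): since gcd(9, 7) = 1, we get a unique residue mod 63.
    Write x = 3 + 9·t and substitute into x ≡ 3 (mod 7): 9·t ≡ 3 − 3 = 0 (mod 7).
    Reduce coefficients mod 7: 2·t ≡ 0 (mod 7).
    The inverse of 2 mod 7 is 4 (since 2·4 = 8 = 1·7 + 1), so t ≡ 4·0 = 0 ≡ 0 (mod 7).
    Then x = 3 + 9·0 = 3, valid modulo lcm(9, 7) = 63: x ≡ 3 (mod 63).
  Combine with x ≡ 5 (mod 11): since gcd(63, 11) = 1, we get a unique residue mod 693.
    Write x = 3 + 63·t and substitute into x ≡ 5 (mod 11): 63·t ≡ 5 − 3 = 2 (mod 11).
    Reduce coefficients mod 11: 8·t ≡ 2 (mod 11).
    The inverse of 8 mod 11 is 7 (since 8·7 = 56 = 5·11 + 1), so t ≡ 7·2 = 14 ≡ 3 (mod 11).
    Then x = 3 + 63·3 = 192, valid modulo lcm(63, 11) = 693: x ≡ 192 (mod 693).
Verify: 192 mod 9 = 3 ✓, 192 mod 7 = 3 ✓, 192 mod 11 = 5 ✓.

x ≡ 192 (mod 693).


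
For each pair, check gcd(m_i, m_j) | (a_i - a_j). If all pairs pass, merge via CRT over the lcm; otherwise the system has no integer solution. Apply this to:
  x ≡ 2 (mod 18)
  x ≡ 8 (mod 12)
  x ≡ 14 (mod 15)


Moduli 18, 12, 15 are not pairwise coprime, so CRT works modulo lcm(m_i) when all pairwise compatibility conditions hold.
Pairwise compatibility: gcd(m_i, m_j) must divide a_i - a_j for every pair.
Merge one congruence at a time:
  Start: x ≡ 2 (mod 18).
  Combine with x ≡ 8 (mod 12): gcd(18, 12) = 6; 8 - 2 = 6, which IS divisible by 6, so compatible.
    Write x = 2 + 18·t and substitute into x ≡ 8 (mod 12): 18·t ≡ 8 − 2 = 6 (mod 12).
    Divide the congruence (and modulus) by g = 6: 3·t ≡ 1 (mod 2).
    Reduce coefficients mod 2: 1·t ≡ 1 (mod 2).
    So t ≡ 1 (mod 2).
    Then x = 2 + 18·1 = 20, valid modulo lcm(18, 12) = 36: x ≡ 20 (mod 36).
  Combine with x ≡ 14 (mod 15): gcd(36, 15) = 3; 14 - 20 = -6, which IS divisible by 3, so compatible.
    Write x = 20 + 36·t and substitute into x ≡ 14 (mod 15): 36·t ≡ 14 − 20 = -6 (mod 15).
    Divide the congruence (and modulus) by g = 3: 12·t ≡ -2 (mod 5).
    Reduce coefficients mod 5: 2·t ≡ 3 (mod 5).
    The inverse of 2 mod 5 is 3 (since 2·3 = 6 = 1·5 + 1), so t ≡ 3·3 = 9 ≡ 4 (mod 5).
    Then x = 20 + 36·4 = 164, valid modulo lcm(36, 15) = 180: x ≡ 164 (mod 180).
Verify: 164 mod 18 = 2, 164 mod 12 = 8, 164 mod 15 = 14.

x ≡ 164 (mod 180).


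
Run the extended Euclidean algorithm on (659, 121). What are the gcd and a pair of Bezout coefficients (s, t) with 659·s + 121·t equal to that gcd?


Euclidean algorithm on (659, 121) — divide until remainder is 0:
  659 = 5 · 121 + 54
  121 = 2 · 54 + 13
  54 = 4 · 13 + 2
  13 = 6 · 2 + 1
  2 = 2 · 1 + 0
gcd(659, 121) = 1.
Track Bezout coefficients alongside the remainders: start with r₀ = 659 = a·1 + b·0 (s = 1, t = 0) and r₁ = 121 = a·0 + b·1 (s = 0, t = 1); each new remainder r_{k+1} = r_{k-1} − q_k·r_k inherits s_{k+1} = s_{k-1} − q_k·s_k, t_{k+1} = t_{k-1} − q_k·t_k, so r_k = a·s_k + b·t_k at every step:
  q = 5: r = 54, s = 1 − 5·0 = 1, t = 0 − 5·1 = -5  (check: 659·1 + 121·(-5) = 54)
  q = 2: r = 13, s = 0 − 2·1 = -2, t = 1 − 2·(-5) = 11  (check: 659·(-2) + 121·11 = 13)
  q = 4: r = 2, s = 1 − 4·(-2) = 9, t = -5 − 4·11 = -49  (check: 659·9 + 121·(-49) = 2)
  q = 6: r = 1, s = -2 − 6·9 = -56, t = 11 − 6·(-49) = 305  (check: 659·(-56) + 121·305 = 1)
The row with r = 1 (the gcd) gives the Bezout coefficients s = -56, t = 305.
Result: 659 · (-56) + 121 · (305) = 1.

gcd(659, 121) = 1; s = -56, t = 305 (check: 659·(-56) + 121·305 = 1).


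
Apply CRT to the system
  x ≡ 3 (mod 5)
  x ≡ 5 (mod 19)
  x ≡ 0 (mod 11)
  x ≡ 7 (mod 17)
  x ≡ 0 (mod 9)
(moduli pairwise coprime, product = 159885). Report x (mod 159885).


Product of moduli M = 5 · 19 · 11 · 17 · 9 = 159885.
Merge one congruence at a time:
  Start: x ≡ 3 (mod 5).
  Combine with x ≡ 5 (mod 19); new modulus lcm = 95.
    Write x = 3 + 5·t and substitute into x ≡ 5 (mod 19): 5·t ≡ 5 − 3 = 2 (mod 19).
    The inverse of 5 mod 19 is 4 (since 5·4 = 20 = 1·19 + 1), so t ≡ 4·2 = 8 ≡ 8 (mod 19).
    Then x = 3 + 5·8 = 43, valid modulo lcm(5, 19) = 95: x ≡ 43 (mod 95).
  Combine with x ≡ 0 (mod 11); new modulus lcm = 1045.
    Write x = 43 + 95·t and substitute into x ≡ 0 (mod 11): 95·t ≡ 0 − 43 = -43 (mod 11).
    Reduce coefficients mod 11: 7·t ≡ 1 (mod 11).
    The inverse of 7 mod 11 is 8 (since 7·8 = 56 = 5·11 + 1), so t ≡ 8·1 = 8 ≡ 8 (mod 11).
    Then x = 43 + 95·8 = 803, valid modulo lcm(95, 11) = 1045: x ≡ 803 (mod 1045).
  Combine with x ≡ 7 (mod 17); new modulus lcm = 17765.
    Write x = 803 + 1045·t and substitute into x ≡ 7 (mod 17): 1045·t ≡ 7 − 803 = -796 (mod 17).
    Reduce coefficients mod 17: 8·t ≡ 3 (mod 17).
    The inverse of 8 mod 17 is 15 (since 8·15 = 120 = 7·17 + 1), so t ≡ 15·3 = 45 ≡ 11 (mod 17).
    Then x = 803 + 1045·11 = 12298, valid modulo lcm(1045, 17) = 17765: x ≡ 12298 (mod 17765).
  Combine with x ≡ 0 (mod 9); new modulus lcm = 159885.
    Write x = 12298 + 17765·t and substitute into x ≡ 0 (mod 9): 17765·t ≡ 0 − 12298 = -12298 (mod 9).
    Reduce coefficients mod 9: 8·t ≡ 5 (mod 9).
    The inverse of 8 mod 9 is 8 (since 8·8 = 64 = 7·9 + 1), so t ≡ 8·5 = 40 ≡ 4 (mod 9).
    Then x = 12298 + 17765·4 = 83358, valid modulo lcm(17765, 9) = 159885: x ≡ 83358 (mod 159885).
Verify against each original: 83358 mod 5 = 3, 83358 mod 19 = 5, 83358 mod 11 = 0, 83358 mod 17 = 7, 83358 mod 9 = 0.

x ≡ 83358 (mod 159885).


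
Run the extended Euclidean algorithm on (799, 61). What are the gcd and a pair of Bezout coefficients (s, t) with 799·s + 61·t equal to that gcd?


Euclidean algorithm on (799, 61) — divide until remainder is 0:
  799 = 13 · 61 + 6
  61 = 10 · 6 + 1
  6 = 6 · 1 + 0
gcd(799, 61) = 1.
Track Bezout coefficients alongside the remainders: start with r₀ = 799 = a·1 + b·0 (s = 1, t = 0) and r₁ = 61 = a·0 + b·1 (s = 0, t = 1); each new remainder r_{k+1} = r_{k-1} − q_k·r_k inherits s_{k+1} = s_{k-1} − q_k·s_k, t_{k+1} = t_{k-1} − q_k·t_k, so r_k = a·s_k + b·t_k at every step:
  q = 13: r = 6, s = 1 − 13·0 = 1, t = 0 − 13·1 = -13  (check: 799·1 + 61·(-13) = 6)
  q = 10: r = 1, s = 0 − 10·1 = -10, t = 1 − 10·(-13) = 131  (check: 799·(-10) + 61·131 = 1)
The row with r = 1 (the gcd) gives the Bezout coefficients s = -10, t = 131.
Result: 799 · (-10) + 61 · (131) = 1.

gcd(799, 61) = 1; s = -10, t = 131 (check: 799·(-10) + 61·131 = 1).


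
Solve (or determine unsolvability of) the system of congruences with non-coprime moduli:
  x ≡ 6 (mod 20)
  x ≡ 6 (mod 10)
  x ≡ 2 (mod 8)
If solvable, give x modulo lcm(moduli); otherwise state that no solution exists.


Moduli 20, 10, 8 are not pairwise coprime, so CRT works modulo lcm(m_i) when all pairwise compatibility conditions hold.
Pairwise compatibility: gcd(m_i, m_j) must divide a_i - a_j for every pair.
Merge one congruence at a time:
  Start: x ≡ 6 (mod 20).
  Combine with x ≡ 6 (mod 10): gcd(20, 10) = 10; 6 - 6 = 0, which IS divisible by 10, so compatible.
    Write x = 6 + 20·t and substitute into x ≡ 6 (mod 10): 20·t ≡ 6 − 6 = 0 (mod 10).
    Divide the congruence (and modulus) by g = 10: 2·t ≡ 0 (mod 1).
    Modulo 1 every t works; take t = 0.
    Then x = 6 + 20·0 = 6, valid modulo lcm(20, 10) = 20: x ≡ 6 (mod 20).
  Combine with x ≡ 2 (mod 8): gcd(20, 8) = 4; 2 - 6 = -4, which IS divisible by 4, so compatible.
    Write x = 6 + 20·t and substitute into x ≡ 2 (mod 8): 20·t ≡ 2 − 6 = -4 (mod 8).
    Divide the congruence (and modulus) by g = 4: 5·t ≡ -1 (mod 2).
    Reduce coefficients mod 2: 1·t ≡ 1 (mod 2).
    So t ≡ 1 (mod 2).
    Then x = 6 + 20·1 = 26, valid modulo lcm(20, 8) = 40: x ≡ 26 (mod 40).
Verify: 26 mod 20 = 6, 26 mod 10 = 6, 26 mod 8 = 2.

x ≡ 26 (mod 40).


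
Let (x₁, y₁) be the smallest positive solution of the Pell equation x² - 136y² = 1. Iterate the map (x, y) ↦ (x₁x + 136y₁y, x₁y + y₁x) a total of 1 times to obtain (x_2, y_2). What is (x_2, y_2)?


Step 1: Find the fundamental solution (x₁, y₁) of x² - 136y² = 1.
  Expand √136 as a continued fraction. a₀ = ⌊√136⌋ = 11; iterate m_{k+1} = d_k·a_k − m_k, d_{k+1} = (136 − m_{k+1}²)/d_k, a_{k+1} = ⌊(a₀ + m_{k+1})/d_{k+1}⌋ (starting m₀ = 0, d₀ = 1), with convergents p_k = a_k·p_{k-1} + p_{k-2}, q_k = a_k·q_{k-1} + q_{k-2} (p₋₁ = 1, q₋₁ = 0):
  k = 0: a₀ = 11; p₀/q₀ = 11/1; p₀² − 136·q₀² = 121 − 136 = -15.
  k = 1: m = 11, d = 15, a = ⌊(11 + 11)/15⌋ = 1; p/q = (1·11 + 1)/(1·1 + 0) = 12/1; p² − 136·q² = 144 − 136 = 8.
  k = 2: m = 4, d = 8, a = ⌊(11 + 4)/8⌋ = 1; p/q = (1·12 + 11)/(1·1 + 1) = 23/2; p² − 136·q² = 529 − 544 = -15.
  k = 3: m = 4, d = 15, a = ⌊(11 + 4)/15⌋ = 1; p/q = (1·23 + 12)/(1·2 + 1) = 35/3; p² − 136·q² = 1225 − 1224 = 1.
  The first convergent with p² − 136·q² = 1 gives the fundamental solution (x₁, y₁) = (35, 3).
Step 2: Apply the recurrence (x_{n+1}, y_{n+1}) = (x₁x_n + 136y₁y_n, x₁y_n + y₁x_n) repeatedly.
  From (x_1, y_1) = (35, 3): x_2 = 35·35 + 136·3·3 = 2449; y_2 = 35·3 + 3·35 = 210.
Step 3: Verify x_2² - 136·y_2² = 5997601 - 5997600 = 1 (should be 1). ✓

(x_1, y_1) = (35, 3); (x_2, y_2) = (2449, 210).


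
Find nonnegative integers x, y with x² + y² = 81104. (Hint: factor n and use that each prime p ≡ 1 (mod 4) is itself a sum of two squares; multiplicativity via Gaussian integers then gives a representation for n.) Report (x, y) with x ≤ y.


Step 1: Factor n = 81104 = 2^4 · 37 · 137.
Step 2: Check the mod-4 condition on each prime factor: 2 = 2 (special); 37 ≡ 1 (mod 4), exponent 1; 137 ≡ 1 (mod 4), exponent 1.
All primes ≡ 3 (mod 4) appear to even exponent (or don't appear), so by the two-squares theorem n IS expressible as a sum of two squares.
Step 3: Build a representation. Group n = k² · m with k = 4 and m = 37 · 137 = 5069 (a product of primes ≡ 1 (mod 4)); a representation of m scales to one of n via (k·x)² + (k·y)² = k²(x² + y²). Each prime p ≡ 1 (mod 4) is itself a sum of two squares; find a² by testing p − a² for a perfect square:
  37: 37 − 1² = 36 = 6² ⇒ 37 = 1² + 6².
  137: 137 − 1² = 136, 137 − 2² = 133, 137 − 3² = 128, 137 − 4² = 121 = 11² ⇒ 137 = 4² + 11².
  Combine using the Brahmagupta–Fibonacci identity (a² + b²)(c² + d²) = (ac − bd)² + (ad + bc)² = (ac + bd)² + (ad − bc)²:
  37 · 137 = 5069: from (1² + 6²)(4² + 11²), take (1·4 − 6·11, 1·11 + 6·4) = (4 − 66, 11 + 24) = (-62, 35); dropping signs (only squares matter) gives (62, 35); check 62² + 35² = 3844 + 1225 = 5069 ✓.
  Scale by k = 4: (4·62, 4·35) = (248, 140).
Step 4: Order so x ≤ y and verify: 140² + 248² = 19600 + 61504 = 81104 = n. ✓

n = 81104 = 140² + 248² (one valid representation with x ≤ y).


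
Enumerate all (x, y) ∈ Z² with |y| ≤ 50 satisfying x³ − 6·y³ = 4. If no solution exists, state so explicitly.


The equation is x³ - 6y³ = 4. For fixed y, x³ = 6·y³ + 4, so a solution requires the RHS to be a perfect cube.
Strategy: iterate y from -50 to 50, compute RHS = 6·y³ + 4, and check whether it is a (positive or negative) perfect cube.
Check small values of y:
  y = 0: RHS = 4 is not a perfect cube.
  y = 1: RHS = 10 is not a perfect cube.
  y = -1: RHS = -2 is not a perfect cube.
  y = 2: RHS = 52 is not a perfect cube.
  y = -2: RHS = -44 is not a perfect cube.
  y = 3: RHS = 166 is not a perfect cube.
  y = -3: RHS = -158 is not a perfect cube.
Continuing the search up to |y| = 50 finds no solutions either.
No (x, y) in the scanned range satisfies the equation.

No integer solutions with |y| ≤ 50.


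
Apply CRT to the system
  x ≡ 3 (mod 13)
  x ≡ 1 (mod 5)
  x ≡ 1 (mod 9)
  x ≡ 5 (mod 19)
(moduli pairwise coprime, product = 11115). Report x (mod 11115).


Product of moduli M = 13 · 5 · 9 · 19 = 11115.
Merge one congruence at a time:
  Start: x ≡ 3 (mod 13).
  Combine with x ≡ 1 (mod 5); new modulus lcm = 65.
    Write x = 3 + 13·t and substitute into x ≡ 1 (mod 5): 13·t ≡ 1 − 3 = -2 (mod 5).
    Reduce coefficients mod 5: 3·t ≡ 3 (mod 5).
    The inverse of 3 mod 5 is 2 (since 3·2 = 6 = 1·5 + 1), so t ≡ 2·3 = 6 ≡ 1 (mod 5).
    Then x = 3 + 13·1 = 16, valid modulo lcm(13, 5) = 65: x ≡ 16 (mod 65).
  Combine with x ≡ 1 (mod 9); new modulus lcm = 585.
    Write x = 16 + 65·t and substitute into x ≡ 1 (mod 9): 65·t ≡ 1 − 16 = -15 (mod 9).
    Reduce coefficients mod 9: 2·t ≡ 3 (mod 9).
    The inverse of 2 mod 9 is 5 (since 2·5 = 10 = 1·9 + 1), so t ≡ 5·3 = 15 ≡ 6 (mod 9).
    Then x = 16 + 65·6 = 406, valid modulo lcm(65, 9) = 585: x ≡ 406 (mod 585).
  Combine with x ≡ 5 (mod 19); new modulus lcm = 11115.
    Write x = 406 + 585·t and substitute into x ≡ 5 (mod 19): 585·t ≡ 5 − 406 = -401 (mod 19).
    Reduce coefficients mod 19: 15·t ≡ 17 (mod 19).
    The inverse of 15 mod 19 is 14 (since 15·14 = 210 = 11·19 + 1), so t ≡ 14·17 = 238 ≡ 10 (mod 19).
    Then x = 406 + 585·10 = 6256, valid modulo lcm(585, 19) = 11115: x ≡ 6256 (mod 11115).
Verify against each original: 6256 mod 13 = 3, 6256 mod 5 = 1, 6256 mod 9 = 1, 6256 mod 19 = 5.

x ≡ 6256 (mod 11115).


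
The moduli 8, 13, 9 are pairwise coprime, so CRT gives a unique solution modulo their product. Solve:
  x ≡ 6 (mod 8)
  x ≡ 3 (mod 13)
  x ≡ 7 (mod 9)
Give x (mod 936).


Moduli 8, 13, 9 are pairwise coprime; by CRT there is a unique solution modulo M = 8 · 13 · 9 = 936.
Solve pairwise, accumulating the modulus:
  Start with x ≡ 6 (mod 8).
  Combine with x ≡ 3 (mod 13): since gcd(8, 13) = 1, we get a unique residue mod 104.
    Write x = 6 + 8·t and substitute into x ≡ 3 (mod 13): 8·t ≡ 3 − 6 = -3 (mod 13).
    Reduce coefficients mod 13: 8·t ≡ 10 (mod 13).
    The inverse of 8 mod 13 is 5 (since 8·5 = 40 = 3·13 + 1), so t ≡ 5·10 = 50 ≡ 11 (mod 13).
    Then x = 6 + 8·11 = 94, valid modulo lcm(8, 13) = 104: x ≡ 94 (mod 104).
  Combine with x ≡ 7 (mod 9): since gcd(104, 9) = 1, we get a unique residue mod 936.
    Write x = 94 + 104·t and substitute into x ≡ 7 (mod 9): 104·t ≡ 7 − 94 = -87 (mod 9).
    Reduce coefficients mod 9: 5·t ≡ 3 (mod 9).
    The inverse of 5 mod 9 is 2 (since 5·2 = 10 = 1·9 + 1), so t ≡ 2·3 = 6 ≡ 6 (mod 9).
    Then x = 94 + 104·6 = 718, valid modulo lcm(104, 9) = 936: x ≡ 718 (mod 936).
Verify: 718 mod 8 = 6 ✓, 718 mod 13 = 3 ✓, 718 mod 9 = 7 ✓.

x ≡ 718 (mod 936).


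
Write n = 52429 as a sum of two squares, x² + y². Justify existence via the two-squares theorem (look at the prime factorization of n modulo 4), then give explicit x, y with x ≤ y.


Step 1: Factor n = 52429 = 13 · 37 · 109.
Step 2: Check the mod-4 condition on each prime factor: 13 ≡ 1 (mod 4), exponent 1; 37 ≡ 1 (mod 4), exponent 1; 109 ≡ 1 (mod 4), exponent 1.
All primes ≡ 3 (mod 4) appear to even exponent (or don't appear), so by the two-squares theorem n IS expressible as a sum of two squares.
Step 3: Build a representation. Here n = 13 · 37 · 109 is a product of primes ≡ 1 (mod 4). Each prime p ≡ 1 (mod 4) is itself a sum of two squares; find a² by testing p − a² for a perfect square:
  13: 13 − 1² = 12, 13 − 2² = 9 = 3² ⇒ 13 = 2² + 3².
  37: 37 − 1² = 36 = 6² ⇒ 37 = 1² + 6².
  109: 109 − 1² = 108, 109 − 2² = 105, 109 − 3² = 100 = 10² ⇒ 109 = 3² + 10².
  Combine using the Brahmagupta–Fibonacci identity (a² + b²)(c² + d²) = (ac − bd)² + (ad + bc)² = (ac + bd)² + (ad − bc)²:
  13 · 37 = 481: from (2² + 3²)(1² + 6²), take (2·1 − 3·6, 2·6 + 3·1) = (2 − 18, 12 + 3) = (-16, 15); dropping signs (only squares matter) gives (16, 15); check 16² + 15² = 256 + 225 = 481 ✓.
  481 · 109 = 52429: from (16² + 15²)(3² + 10²), take (16·3 − 15·10, 16·10 + 15·3) = (48 − 150, 160 + 45) = (-102, 205); dropping signs (only squares matter) gives (102, 205); check 102² + 205² = 10404 + 42025 = 52429 ✓.
Step 4: Order so x ≤ y and verify: 102² + 205² = 10404 + 42025 = 52429 = n. ✓

n = 52429 = 102² + 205² (one valid representation with x ≤ y).


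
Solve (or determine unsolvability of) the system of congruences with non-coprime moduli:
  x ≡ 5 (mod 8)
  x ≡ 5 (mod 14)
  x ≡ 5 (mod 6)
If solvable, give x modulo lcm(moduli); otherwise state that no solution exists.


Moduli 8, 14, 6 are not pairwise coprime, so CRT works modulo lcm(m_i) when all pairwise compatibility conditions hold.
Pairwise compatibility: gcd(m_i, m_j) must divide a_i - a_j for every pair.
Merge one congruence at a time:
  Start: x ≡ 5 (mod 8).
  Combine with x ≡ 5 (mod 14): gcd(8, 14) = 2; 5 - 5 = 0, which IS divisible by 2, so compatible.
    Write x = 5 + 8·t and substitute into x ≡ 5 (mod 14): 8·t ≡ 5 − 5 = 0 (mod 14).
    Divide the congruence (and modulus) by g = 2: 4·t ≡ 0 (mod 7).
    The inverse of 4 mod 7 is 2 (since 4·2 = 8 = 1·7 + 1), so t ≡ 2·0 = 0 ≡ 0 (mod 7).
    Then x = 5 + 8·0 = 5, valid modulo lcm(8, 14) = 56: x ≡ 5 (mod 56).
  Combine with x ≡ 5 (mod 6): gcd(56, 6) = 2; 5 - 5 = 0, which IS divisible by 2, so compatible.
    Write x = 5 + 56·t and substitute into x ≡ 5 (mod 6): 56·t ≡ 5 − 5 = 0 (mod 6).
    Divide the congruence (and modulus) by g = 2: 28·t ≡ 0 (mod 3).
    Reduce coefficients mod 3: 1·t ≡ 0 (mod 3).
    So t ≡ 0 (mod 3).
    Then x = 5 + 56·0 = 5, valid modulo lcm(56, 6) = 168: x ≡ 5 (mod 168).
Verify: 5 mod 8 = 5, 5 mod 14 = 5, 5 mod 6 = 5.

x ≡ 5 (mod 168).


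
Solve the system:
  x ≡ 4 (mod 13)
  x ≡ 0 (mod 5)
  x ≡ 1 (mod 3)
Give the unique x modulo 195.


Moduli 13, 5, 3 are pairwise coprime; by CRT there is a unique solution modulo M = 13 · 5 · 3 = 195.
Solve pairwise, accumulating the modulus:
  Start with x ≡ 4 (mod 13).
  Combine with x ≡ 0 (mod 5): since gcd(13, 5) = 1, we get a unique residue mod 65.
    Write x = 4 + 13·t and substitute into x ≡ 0 (mod 5): 13·t ≡ 0 − 4 = -4 (mod 5).
    Reduce coefficients mod 5: 3·t ≡ 1 (mod 5).
    The inverse of 3 mod 5 is 2 (since 3·2 = 6 = 1·5 + 1), so t ≡ 2·1 = 2 ≡ 2 (mod 5).
    Then x = 4 + 13·2 = 30, valid modulo lcm(13, 5) = 65: x ≡ 30 (mod 65).
  Combine with x ≡ 1 (mod 3): since gcd(65, 3) = 1, we get a unique residue mod 195.
    Write x = 30 + 65·t and substitute into x ≡ 1 (mod 3): 65·t ≡ 1 − 30 = -29 (mod 3).
    Reduce coefficients mod 3: 2·t ≡ 1 (mod 3).
    The inverse of 2 mod 3 is 2 (since 2·2 = 4 = 1·3 + 1), so t ≡ 2·1 = 2 ≡ 2 (mod 3).
    Then x = 30 + 65·2 = 160, valid modulo lcm(65, 3) = 195: x ≡ 160 (mod 195).
Verify: 160 mod 13 = 4 ✓, 160 mod 5 = 0 ✓, 160 mod 3 = 1 ✓.

x ≡ 160 (mod 195).


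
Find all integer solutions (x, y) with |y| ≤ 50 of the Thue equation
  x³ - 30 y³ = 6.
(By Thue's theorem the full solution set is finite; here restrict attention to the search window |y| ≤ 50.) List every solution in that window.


The equation is x³ - 30y³ = 6. For fixed y, x³ = 30·y³ + 6, so a solution requires the RHS to be a perfect cube.
Strategy: iterate y from -50 to 50, compute RHS = 30·y³ + 6, and check whether it is a (positive or negative) perfect cube.
Check small values of y:
  y = 0: RHS = 6 is not a perfect cube.
  y = 1: RHS = 36 is not a perfect cube.
  y = -1: RHS = -24 is not a perfect cube.
  y = 2: RHS = 246 is not a perfect cube.
  y = -2: RHS = -234 is not a perfect cube.
  y = 3: RHS = 816 is not a perfect cube.
  y = -3: RHS = -804 is not a perfect cube.
Continuing the search up to |y| = 50 finds no solutions either.
No (x, y) in the scanned range satisfies the equation.

No integer solutions with |y| ≤ 50.


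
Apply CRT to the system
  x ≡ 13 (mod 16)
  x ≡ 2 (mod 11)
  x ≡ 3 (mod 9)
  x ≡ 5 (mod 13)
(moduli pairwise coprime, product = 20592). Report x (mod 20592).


Product of moduli M = 16 · 11 · 9 · 13 = 20592.
Merge one congruence at a time:
  Start: x ≡ 13 (mod 16).
  Combine with x ≡ 2 (mod 11); new modulus lcm = 176.
    Write x = 13 + 16·t and substitute into x ≡ 2 (mod 11): 16·t ≡ 2 − 13 = -11 (mod 11).
    Reduce coefficients mod 11: 5·t ≡ 0 (mod 11).
    The inverse of 5 mod 11 is 9 (since 5·9 = 45 = 4·11 + 1), so t ≡ 9·0 = 0 ≡ 0 (mod 11).
    Then x = 13 + 16·0 = 13, valid modulo lcm(16, 11) = 176: x ≡ 13 (mod 176).
  Combine with x ≡ 3 (mod 9); new modulus lcm = 1584.
    Write x = 13 + 176·t and substitute into x ≡ 3 (mod 9): 176·t ≡ 3 − 13 = -10 (mod 9).
    Reduce coefficients mod 9: 5·t ≡ 8 (mod 9).
    The inverse of 5 mod 9 is 2 (since 5·2 = 10 = 1·9 + 1), so t ≡ 2·8 = 16 ≡ 7 (mod 9).
    Then x = 13 + 176·7 = 1245, valid modulo lcm(176, 9) = 1584: x ≡ 1245 (mod 1584).
  Combine with x ≡ 5 (mod 13); new modulus lcm = 20592.
    Write x = 1245 + 1584·t and substitute into x ≡ 5 (mod 13): 1584·t ≡ 5 − 1245 = -1240 (mod 13).
    Reduce coefficients mod 13: 11·t ≡ 8 (mod 13).
    The inverse of 11 mod 13 is 6 (since 11·6 = 66 = 5·13 + 1), so t ≡ 6·8 = 48 ≡ 9 (mod 13).
    Then x = 1245 + 1584·9 = 15501, valid modulo lcm(1584, 13) = 20592: x ≡ 15501 (mod 20592).
Verify against each original: 15501 mod 16 = 13, 15501 mod 11 = 2, 15501 mod 9 = 3, 15501 mod 13 = 5.

x ≡ 15501 (mod 20592).


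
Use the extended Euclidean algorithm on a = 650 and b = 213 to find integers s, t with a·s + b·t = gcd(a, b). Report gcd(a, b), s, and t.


Euclidean algorithm on (650, 213) — divide until remainder is 0:
  650 = 3 · 213 + 11
  213 = 19 · 11 + 4
  11 = 2 · 4 + 3
  4 = 1 · 3 + 1
  3 = 3 · 1 + 0
gcd(650, 213) = 1.
Track Bezout coefficients alongside the remainders: start with r₀ = 650 = a·1 + b·0 (s = 1, t = 0) and r₁ = 213 = a·0 + b·1 (s = 0, t = 1); each new remainder r_{k+1} = r_{k-1} − q_k·r_k inherits s_{k+1} = s_{k-1} − q_k·s_k, t_{k+1} = t_{k-1} − q_k·t_k, so r_k = a·s_k + b·t_k at every step:
  q = 3: r = 11, s = 1 − 3·0 = 1, t = 0 − 3·1 = -3  (check: 650·1 + 213·(-3) = 11)
  q = 19: r = 4, s = 0 − 19·1 = -19, t = 1 − 19·(-3) = 58  (check: 650·(-19) + 213·58 = 4)
  q = 2: r = 3, s = 1 − 2·(-19) = 39, t = -3 − 2·58 = -119  (check: 650·39 + 213·(-119) = 3)
  q = 1: r = 1, s = -19 − 1·39 = -58, t = 58 − 1·(-119) = 177  (check: 650·(-58) + 213·177 = 1)
The row with r = 1 (the gcd) gives the Bezout coefficients s = -58, t = 177.
Result: 650 · (-58) + 213 · (177) = 1.

gcd(650, 213) = 1; s = -58, t = 177 (check: 650·(-58) + 213·177 = 1).


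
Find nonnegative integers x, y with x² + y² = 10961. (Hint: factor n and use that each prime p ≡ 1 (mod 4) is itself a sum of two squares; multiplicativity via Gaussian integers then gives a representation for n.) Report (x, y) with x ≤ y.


Step 1: Factor n = 10961 = 97 · 113.
Step 2: Check the mod-4 condition on each prime factor: 97 ≡ 1 (mod 4), exponent 1; 113 ≡ 1 (mod 4), exponent 1.
All primes ≡ 3 (mod 4) appear to even exponent (or don't appear), so by the two-squares theorem n IS expressible as a sum of two squares.
Step 3: Build a representation. Here n = 97 · 113 is a product of primes ≡ 1 (mod 4). Each prime p ≡ 1 (mod 4) is itself a sum of two squares; find a² by testing p − a² for a perfect square:
  97: 97 − 1² = 96, 97 − 2² = 93, 97 − 3² = 88, 97 − 4² = 81 = 9² ⇒ 97 = 4² + 9².
  113: 113 − 1² = 112, 113 − 2² = 109, 113 − 3² = 104, 113 − 4² = 97, 113 − 5² = 88, 113 − 6² = 77, 113 − 7² = 64 = 8² ⇒ 113 = 7² + 8².
  Combine using the Brahmagupta–Fibonacci identity (a² + b²)(c² + d²) = (ac − bd)² + (ad + bc)² = (ac + bd)² + (ad − bc)²:
  97 · 113 = 10961: from (4² + 9²)(7² + 8²), take (4·7 − 9·8, 4·8 + 9·7) = (28 − 72, 32 + 63) = (-44, 95); dropping signs (only squares matter) gives (44, 95); check 44² + 95² = 1936 + 9025 = 10961 ✓.
Step 4: Order so x ≤ y and verify: 44² + 95² = 1936 + 9025 = 10961 = n. ✓

n = 10961 = 44² + 95² (one valid representation with x ≤ y).


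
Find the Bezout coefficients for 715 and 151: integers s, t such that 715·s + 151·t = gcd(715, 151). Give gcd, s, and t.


Euclidean algorithm on (715, 151) — divide until remainder is 0:
  715 = 4 · 151 + 111
  151 = 1 · 111 + 40
  111 = 2 · 40 + 31
  40 = 1 · 31 + 9
  31 = 3 · 9 + 4
  9 = 2 · 4 + 1
  4 = 4 · 1 + 0
gcd(715, 151) = 1.
Track Bezout coefficients alongside the remainders: start with r₀ = 715 = a·1 + b·0 (s = 1, t = 0) and r₁ = 151 = a·0 + b·1 (s = 0, t = 1); each new remainder r_{k+1} = r_{k-1} − q_k·r_k inherits s_{k+1} = s_{k-1} − q_k·s_k, t_{k+1} = t_{k-1} − q_k·t_k, so r_k = a·s_k + b·t_k at every step:
  q = 4: r = 111, s = 1 − 4·0 = 1, t = 0 − 4·1 = -4  (check: 715·1 + 151·(-4) = 111)
  q = 1: r = 40, s = 0 − 1·1 = -1, t = 1 − 1·(-4) = 5  (check: 715·(-1) + 151·5 = 40)
  q = 2: r = 31, s = 1 − 2·(-1) = 3, t = -4 − 2·5 = -14  (check: 715·3 + 151·(-14) = 31)
  q = 1: r = 9, s = -1 − 1·3 = -4, t = 5 − 1·(-14) = 19  (check: 715·(-4) + 151·19 = 9)
  q = 3: r = 4, s = 3 − 3·(-4) = 15, t = -14 − 3·19 = -71  (check: 715·15 + 151·(-71) = 4)
  q = 2: r = 1, s = -4 − 2·15 = -34, t = 19 − 2·(-71) = 161  (check: 715·(-34) + 151·161 = 1)
The row with r = 1 (the gcd) gives the Bezout coefficients s = -34, t = 161.
Result: 715 · (-34) + 151 · (161) = 1.

gcd(715, 151) = 1; s = -34, t = 161 (check: 715·(-34) + 151·161 = 1).


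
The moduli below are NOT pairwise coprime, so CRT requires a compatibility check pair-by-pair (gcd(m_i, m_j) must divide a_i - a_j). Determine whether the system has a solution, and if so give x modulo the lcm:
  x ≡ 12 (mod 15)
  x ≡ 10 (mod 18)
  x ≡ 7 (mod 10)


Moduli 15, 18, 10 are not pairwise coprime, so CRT works modulo lcm(m_i) when all pairwise compatibility conditions hold.
Pairwise compatibility: gcd(m_i, m_j) must divide a_i - a_j for every pair.
Merge one congruence at a time:
  Start: x ≡ 12 (mod 15).
  Combine with x ≡ 10 (mod 18): gcd(15, 18) = 3, and 10 - 12 = -2 is NOT divisible by 3.
    ⇒ system is inconsistent (no integer solution).

No solution (the system is inconsistent).


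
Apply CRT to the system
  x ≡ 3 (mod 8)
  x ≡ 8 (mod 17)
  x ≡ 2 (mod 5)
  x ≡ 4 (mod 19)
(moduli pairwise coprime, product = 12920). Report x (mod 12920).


Product of moduli M = 8 · 17 · 5 · 19 = 12920.
Merge one congruence at a time:
  Start: x ≡ 3 (mod 8).
  Combine with x ≡ 8 (mod 17); new modulus lcm = 136.
    Write x = 3 + 8·t and substitute into x ≡ 8 (mod 17): 8·t ≡ 8 − 3 = 5 (mod 17).
    The inverse of 8 mod 17 is 15 (since 8·15 = 120 = 7·17 + 1), so t ≡ 15·5 = 75 ≡ 7 (mod 17).
    Then x = 3 + 8·7 = 59, valid modulo lcm(8, 17) = 136: x ≡ 59 (mod 136).
  Combine with x ≡ 2 (mod 5); new modulus lcm = 680.
    Write x = 59 + 136·t and substitute into x ≡ 2 (mod 5): 136·t ≡ 2 − 59 = -57 (mod 5).
    Reduce coefficients mod 5: 1·t ≡ 3 (mod 5).
    So t ≡ 3 (mod 5).
    Then x = 59 + 136·3 = 467, valid modulo lcm(136, 5) = 680: x ≡ 467 (mod 680).
  Combine with x ≡ 4 (mod 19); new modulus lcm = 12920.
    Write x = 467 + 680·t and substitute into x ≡ 4 (mod 19): 680·t ≡ 4 − 467 = -463 (mod 19).
    Reduce coefficients mod 19: 15·t ≡ 12 (mod 19).
    The inverse of 15 mod 19 is 14 (since 15·14 = 210 = 11·19 + 1), so t ≡ 14·12 = 168 ≡ 16 (mod 19).
    Then x = 467 + 680·16 = 11347, valid modulo lcm(680, 19) = 12920: x ≡ 11347 (mod 12920).
Verify against each original: 11347 mod 8 = 3, 11347 mod 17 = 8, 11347 mod 5 = 2, 11347 mod 19 = 4.

x ≡ 11347 (mod 12920).


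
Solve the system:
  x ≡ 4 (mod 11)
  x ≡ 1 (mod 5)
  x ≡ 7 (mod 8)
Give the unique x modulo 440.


Moduli 11, 5, 8 are pairwise coprime; by CRT there is a unique solution modulo M = 11 · 5 · 8 = 440.
Solve pairwise, accumulating the modulus:
  Start with x ≡ 4 (mod 11).
  Combine with x ≡ 1 (mod 5): since gcd(11, 5) = 1, we get a unique residue mod 55.
    Write x = 4 + 11·t and substitute into x ≡ 1 (mod 5): 11·t ≡ 1 − 4 = -3 (mod 5).
    Reduce coefficients mod 5: 1·t ≡ 2 (mod 5).
    So t ≡ 2 (mod 5).
    Then x = 4 + 11·2 = 26, valid modulo lcm(11, 5) = 55: x ≡ 26 (mod 55).
  Combine with x ≡ 7 (mod 8): since gcd(55, 8) = 1, we get a unique residue mod 440.
    Write x = 26 + 55·t and substitute into x ≡ 7 (mod 8): 55·t ≡ 7 − 26 = -19 (mod 8).
    Reduce coefficients mod 8: 7·t ≡ 5 (mod 8).
    The inverse of 7 mod 8 is 7 (since 7·7 = 49 = 6·8 + 1), so t ≡ 7·5 = 35 ≡ 3 (mod 8).
    Then x = 26 + 55·3 = 191, valid modulo lcm(55, 8) = 440: x ≡ 191 (mod 440).
Verify: 191 mod 11 = 4 ✓, 191 mod 5 = 1 ✓, 191 mod 8 = 7 ✓.

x ≡ 191 (mod 440).
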